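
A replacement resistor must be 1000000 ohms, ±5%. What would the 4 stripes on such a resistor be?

1000000 Ω = 10 × 10^5.
1 → brown
0 → black
Multiplier 10^5 → green.
±5% tolerance → gold.

brown, black, green, gold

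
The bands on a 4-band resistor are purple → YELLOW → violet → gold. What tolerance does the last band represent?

The last band, gold, is the tolerance band.
Gold corresponds to ±5%.

±5%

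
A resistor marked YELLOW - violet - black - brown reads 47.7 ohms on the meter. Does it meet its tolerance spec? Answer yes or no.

Yellow → 4 (first significant figure)
Violet → 7 (second significant figure)
Black → ×1 multiplier
Brown → ±1% tolerance
47 × 1 = 47 Ω
Allowed range: 46.53 Ω to 47.47 Ω.
47.7 ohms lies outside that range.

no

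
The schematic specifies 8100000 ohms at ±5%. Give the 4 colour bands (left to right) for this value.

8100000 Ω = 81 × 10^5.
8 → grey
1 → brown
Multiplier 10^5 → green.
±5% tolerance → gold.

grey, brown, green, gold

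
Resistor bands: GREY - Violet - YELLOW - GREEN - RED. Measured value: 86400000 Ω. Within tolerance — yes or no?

Grey → 8 (first significant figure)
Violet → 7 (second significant figure)
Yellow → 4 (third significant figure)
Green → ×10^5 multiplier
Red → ±2% tolerance
874 × 100000 = 87400000 Ω
Allowed range: 85652000 Ω to 89148000 Ω.
86400000 Ω lies inside that range.

yes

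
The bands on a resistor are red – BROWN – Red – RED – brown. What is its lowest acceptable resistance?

Red → 2 (first significant figure)
Brown → 1 (second significant figure)
Red → 2 (third significant figure)
Red → ×10^2 multiplier
Brown → ±1% tolerance
212 × 100 = 21200 Ω
Lowest = 21200 × (1 − 1/100) = 20988 Ω.

20988 Ω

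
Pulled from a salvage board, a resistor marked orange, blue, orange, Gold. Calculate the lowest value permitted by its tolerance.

34200 Ω

Orange → 3 (first significant figure)
Blue → 6 (second significant figure)
Orange → ×10^3 multiplier
Gold → ±5% tolerance
36 × 1000 = 36000 Ω
Lowest = 36000 × (1 − 5/100) = 34200 Ω.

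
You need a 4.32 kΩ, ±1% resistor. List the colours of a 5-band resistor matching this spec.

4320 Ω = 432 × 10^1.
4 → yellow
3 → orange
2 → red
Multiplier 10^1 → brown.
±1% tolerance → brown.

yellow, orange, red, brown, brown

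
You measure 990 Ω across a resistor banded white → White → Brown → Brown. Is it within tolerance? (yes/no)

White → 9 (first significant figure)
White → 9 (second significant figure)
Brown → ×10 multiplier
Brown → ±1% tolerance
99 × 10 = 990 Ω
Allowed range: 980.1 Ω to 999.9 Ω.
990 Ω lies inside that range.

yes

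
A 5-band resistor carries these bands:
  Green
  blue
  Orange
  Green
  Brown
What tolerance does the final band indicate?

The last band, brown, is the tolerance band.
Brown corresponds to ±1%.

±1%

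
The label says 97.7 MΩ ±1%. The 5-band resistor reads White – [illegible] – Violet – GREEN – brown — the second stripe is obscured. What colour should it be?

97700000 Ω = 977 × 10^5.
The second band gives digit 7 of the significand, and 7 is violet.

violet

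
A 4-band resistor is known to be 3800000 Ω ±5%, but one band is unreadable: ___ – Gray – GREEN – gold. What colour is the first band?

3800000 Ω = 38 × 10^5.
The first band gives digit 3 of the significand, and 3 is orange.

orange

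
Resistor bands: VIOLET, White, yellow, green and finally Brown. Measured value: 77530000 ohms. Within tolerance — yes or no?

no

Violet → 7 (first significant figure)
White → 9 (second significant figure)
Yellow → 4 (third significant figure)
Green → ×10^5 multiplier
Brown → ±1% tolerance
794 × 100000 = 79400000 Ω
Allowed range: 78606000 Ω to 80194000 Ω.
77530000 ohms lies outside that range.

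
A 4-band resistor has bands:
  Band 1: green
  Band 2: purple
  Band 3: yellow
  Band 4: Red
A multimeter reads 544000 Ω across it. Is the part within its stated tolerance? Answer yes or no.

no

Green → 5 (first significant figure)
Violet → 7 (second significant figure)
Yellow → ×10^4 multiplier
Red → ±2% tolerance
57 × 10000 = 570000 Ω
Allowed range: 558600 Ω to 581400 Ω.
544000 Ω lies outside that range.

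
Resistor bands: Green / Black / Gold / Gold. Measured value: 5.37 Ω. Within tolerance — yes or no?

no

Green → 5 (first significant figure)
Black → 0 (second significant figure)
Gold → ×0.1 multiplier
Gold → ±5% tolerance
50 × 0.1 = 5 Ω
Allowed range: 4.75 Ω to 5.25 Ω.
5.37 Ω lies outside that range.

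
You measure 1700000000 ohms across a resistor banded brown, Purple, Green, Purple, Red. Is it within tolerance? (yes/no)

no

Brown → 1 (first significant figure)
Violet → 7 (second significant figure)
Green → 5 (third significant figure)
Violet → ×10^7 multiplier
Red → ±2% tolerance
175 × 10000000 = 1750000000 Ω
Allowed range: 1715000000 Ω to 1785000000 Ω.
1700000000 ohms lies outside that range.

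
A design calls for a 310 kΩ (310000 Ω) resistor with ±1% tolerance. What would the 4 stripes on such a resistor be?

orange, brown, yellow, brown

310000 Ω = 31 × 10^4.
3 → orange
1 → brown
Multiplier 10^4 → yellow.
±1% tolerance → brown.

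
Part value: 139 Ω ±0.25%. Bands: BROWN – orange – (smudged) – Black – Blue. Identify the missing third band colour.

139 Ω = 139 × 10^0.
The third band gives digit 9 of the significand, and 9 is white.

white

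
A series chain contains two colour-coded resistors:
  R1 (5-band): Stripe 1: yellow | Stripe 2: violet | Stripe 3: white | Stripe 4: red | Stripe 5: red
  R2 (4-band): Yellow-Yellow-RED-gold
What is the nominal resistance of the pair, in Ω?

52300 Ω

R1: yellow, violet, white → 479; red ×10^2 → 47900 Ω.
R2: yellow, yellow → 44; red ×10^2 → 4400 Ω.
Series: 47900 + 4400 = 52300 Ω.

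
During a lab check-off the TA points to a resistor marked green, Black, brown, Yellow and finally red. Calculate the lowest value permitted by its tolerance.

4909800 Ω

Green → 5 (first significant figure)
Black → 0 (second significant figure)
Brown → 1 (third significant figure)
Yellow → ×10^4 multiplier
Red → ±2% tolerance
501 × 10000 = 5010000 Ω
Lowest = 5010000 × (1 − 2/100) = 4909800 Ω.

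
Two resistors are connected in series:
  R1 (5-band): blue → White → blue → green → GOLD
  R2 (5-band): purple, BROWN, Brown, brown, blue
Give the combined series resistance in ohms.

R1: blue, white, blue → 696; green ×10^5 → 69600000 Ω.
R2: violet, brown, brown → 711; brown ×10 → 7110 Ω.
Series: 69600000 + 7110 = 69607110 Ω.

69607110 Ω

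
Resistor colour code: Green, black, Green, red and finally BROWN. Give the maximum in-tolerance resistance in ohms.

51005 Ω

Green → 5 (first significant figure)
Black → 0 (second significant figure)
Green → 5 (third significant figure)
Red → ×10^2 multiplier
Brown → ±1% tolerance
505 × 100 = 50500 Ω
Maximum = 50500 × (1 + 1/100) = 51005 Ω.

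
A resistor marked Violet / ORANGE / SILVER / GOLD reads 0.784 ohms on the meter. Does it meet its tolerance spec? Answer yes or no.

no

Violet → 7 (first significant figure)
Orange → 3 (second significant figure)
Silver → ×0.01 multiplier
Gold → ±5% tolerance
73 × 0.01 = 0.73 Ω
Allowed range: 0.6935 Ω to 0.7665 Ω.
0.784 ohms lies outside that range.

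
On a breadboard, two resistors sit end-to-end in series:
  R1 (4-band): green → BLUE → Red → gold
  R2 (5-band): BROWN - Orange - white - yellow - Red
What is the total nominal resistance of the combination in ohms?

1395600 Ω

R1: green, blue → 56; red ×10^2 → 5600 Ω.
R2: brown, orange, white → 139; yellow ×10^4 → 1390000 Ω.
Series: 5600 + 1390000 = 1395600 Ω.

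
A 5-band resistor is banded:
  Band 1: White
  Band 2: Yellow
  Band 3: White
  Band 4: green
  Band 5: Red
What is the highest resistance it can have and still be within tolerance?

White → 9 (first significant figure)
Yellow → 4 (second significant figure)
White → 9 (third significant figure)
Green → ×10^5 multiplier
Red → ±2% tolerance
949 × 100000 = 94900000 Ω
Highest = 94900000 × (1 + 2/100) = 96798000 Ω.

96798000 Ω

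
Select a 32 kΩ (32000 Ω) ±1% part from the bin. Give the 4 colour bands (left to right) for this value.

orange, red, orange, brown

32000 Ω = 32 × 10^3.
3 → orange
2 → red
Multiplier 10^3 → orange.
±1% tolerance → brown.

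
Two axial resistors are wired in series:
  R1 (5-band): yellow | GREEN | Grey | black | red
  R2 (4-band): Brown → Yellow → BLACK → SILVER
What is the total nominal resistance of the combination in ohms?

472 Ω

R1: yellow, green, grey → 458; black ×1 → 458 Ω.
R2: brown, yellow → 14; black ×1 → 14 Ω.
Series: 458 + 14 = 472 Ω.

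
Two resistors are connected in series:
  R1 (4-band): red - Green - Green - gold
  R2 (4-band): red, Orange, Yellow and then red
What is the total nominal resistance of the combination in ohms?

R1: red, green → 25; green ×10^5 → 2500000 Ω.
R2: red, orange → 23; yellow ×10^4 → 230000 Ω.
Series: 2500000 + 230000 = 2730000 Ω.

2730000 Ω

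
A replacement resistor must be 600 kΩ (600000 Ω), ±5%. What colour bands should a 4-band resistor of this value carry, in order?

blue, black, yellow, gold

600000 Ω = 60 × 10^4.
6 → blue
0 → black
Multiplier 10^4 → yellow.
±5% tolerance → gold.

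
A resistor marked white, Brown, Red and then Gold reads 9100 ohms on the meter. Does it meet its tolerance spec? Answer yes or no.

White → 9 (first significant figure)
Brown → 1 (second significant figure)
Red → ×10^2 multiplier
Gold → ±5% tolerance
91 × 100 = 9100 Ω
Allowed range: 8645 Ω to 9555 Ω.
9100 ohms lies inside that range.

yes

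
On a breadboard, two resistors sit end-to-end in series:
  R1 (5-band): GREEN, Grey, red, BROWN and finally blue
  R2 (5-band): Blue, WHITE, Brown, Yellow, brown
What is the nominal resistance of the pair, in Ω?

6915820 Ω

R1: green, grey, red → 582; brown ×10 → 5820 Ω.
R2: blue, white, brown → 691; yellow ×10^4 → 6910000 Ω.
Series: 5820 + 6910000 = 6915820 Ω.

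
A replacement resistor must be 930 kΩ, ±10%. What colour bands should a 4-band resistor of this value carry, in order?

white, orange, yellow, silver

930000 Ω = 93 × 10^4.
9 → white
3 → orange
Multiplier 10^4 → yellow.
±10% tolerance → silver.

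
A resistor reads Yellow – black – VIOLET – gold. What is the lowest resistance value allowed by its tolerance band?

380000000 Ω

Yellow → 4 (first significant figure)
Black → 0 (second significant figure)
Violet → ×10^7 multiplier
Gold → ±5% tolerance
40 × 10000000 = 400000000 Ω
Lowest = 400000000 × (1 − 5/100) = 380000000 Ω.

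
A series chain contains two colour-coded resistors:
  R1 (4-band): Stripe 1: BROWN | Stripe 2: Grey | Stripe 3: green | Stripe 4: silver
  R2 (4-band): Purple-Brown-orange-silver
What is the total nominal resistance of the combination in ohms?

R1: brown, grey → 18; green ×10^5 → 1800000 Ω.
R2: violet, brown → 71; orange ×10^3 → 71000 Ω.
Series: 1800000 + 71000 = 1871000 Ω.

1871000 Ω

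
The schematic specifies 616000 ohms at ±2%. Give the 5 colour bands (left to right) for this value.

blue, brown, blue, orange, red

616000 Ω = 616 × 10^3.
6 → blue
1 → brown
6 → blue
Multiplier 10^3 → orange.
±2% tolerance → red.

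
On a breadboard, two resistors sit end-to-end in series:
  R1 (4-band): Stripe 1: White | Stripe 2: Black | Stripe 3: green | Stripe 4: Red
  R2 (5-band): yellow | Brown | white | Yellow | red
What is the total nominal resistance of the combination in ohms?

R1: white, black → 90; green ×10^5 → 9000000 Ω.
R2: yellow, brown, white → 419; yellow ×10^4 → 4190000 Ω.
Series: 9000000 + 4190000 = 13190000 Ω.

13190000 Ω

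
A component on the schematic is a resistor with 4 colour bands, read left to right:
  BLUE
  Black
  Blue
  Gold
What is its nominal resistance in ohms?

60000000 Ω

Blue → 6 (first significant figure)
Black → 0 (second significant figure)
Blue → ×10^6 multiplier
60 × 1000000 = 60000000 Ω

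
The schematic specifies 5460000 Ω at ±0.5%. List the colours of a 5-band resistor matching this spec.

5460000 Ω = 546 × 10^4.
5 → green
4 → yellow
6 → blue
Multiplier 10^4 → yellow.
±0.5% tolerance → green.

green, yellow, blue, yellow, green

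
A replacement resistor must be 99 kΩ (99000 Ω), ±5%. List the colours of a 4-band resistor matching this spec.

99000 Ω = 99 × 10^3.
9 → white
9 → white
Multiplier 10^3 → orange.
±5% tolerance → gold.

white, white, orange, gold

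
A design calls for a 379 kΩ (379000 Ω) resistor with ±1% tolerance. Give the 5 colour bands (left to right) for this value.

379000 Ω = 379 × 10^3.
3 → orange
7 → violet
9 → white
Multiplier 10^3 → orange.
±1% tolerance → brown.

orange, violet, white, orange, brown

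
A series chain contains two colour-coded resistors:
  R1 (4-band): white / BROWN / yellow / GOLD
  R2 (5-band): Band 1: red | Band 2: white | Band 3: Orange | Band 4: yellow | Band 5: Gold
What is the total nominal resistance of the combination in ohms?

R1: white, brown → 91; yellow ×10^4 → 910000 Ω.
R2: red, white, orange → 293; yellow ×10^4 → 2930000 Ω.
Series: 910000 + 2930000 = 3840000 Ω.

3840000 Ω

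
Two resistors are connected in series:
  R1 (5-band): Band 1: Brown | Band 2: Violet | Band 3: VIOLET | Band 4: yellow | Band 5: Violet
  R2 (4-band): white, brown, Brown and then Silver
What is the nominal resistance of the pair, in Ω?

1770910 Ω

R1: brown, violet, violet → 177; yellow ×10^4 → 1770000 Ω.
R2: white, brown → 91; brown ×10 → 910 Ω.
Series: 1770000 + 910 = 1770910 Ω.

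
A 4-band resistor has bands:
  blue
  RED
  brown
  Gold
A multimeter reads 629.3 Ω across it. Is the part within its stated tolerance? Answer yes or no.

Blue → 6 (first significant figure)
Red → 2 (second significant figure)
Brown → ×10 multiplier
Gold → ±5% tolerance
62 × 10 = 620 Ω
Allowed range: 589 Ω to 651 Ω.
629.3 Ω lies inside that range.

yes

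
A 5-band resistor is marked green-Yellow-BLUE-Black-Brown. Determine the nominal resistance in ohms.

546 Ω

Green → 5 (first significant figure)
Yellow → 4 (second significant figure)
Blue → 6 (third significant figure)
Black → ×1 multiplier
546 × 1 = 546 Ω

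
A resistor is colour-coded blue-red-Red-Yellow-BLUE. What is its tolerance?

±0.25%

The last band, blue, is the tolerance band.
Blue corresponds to ±0.25%.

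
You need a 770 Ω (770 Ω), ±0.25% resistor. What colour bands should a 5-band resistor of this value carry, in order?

violet, violet, black, black, blue

770 Ω = 770 × 10^0.
7 → violet
7 → violet
0 → black
Multiplier 10^0 → black.
±0.25% tolerance → blue.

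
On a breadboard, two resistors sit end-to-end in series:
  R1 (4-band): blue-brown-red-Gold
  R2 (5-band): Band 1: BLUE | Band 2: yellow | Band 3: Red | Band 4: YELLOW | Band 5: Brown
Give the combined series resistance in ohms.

R1: blue, brown → 61; red ×10^2 → 6100 Ω.
R2: blue, yellow, red → 642; yellow ×10^4 → 6420000 Ω.
Series: 6100 + 6420000 = 6426100 Ω.

6426100 Ω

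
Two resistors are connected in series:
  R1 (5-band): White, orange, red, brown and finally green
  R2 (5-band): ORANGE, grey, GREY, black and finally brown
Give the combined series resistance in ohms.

R1: white, orange, red → 932; brown ×10 → 9320 Ω.
R2: orange, grey, grey → 388; black ×1 → 388 Ω.
Series: 9320 + 388 = 9708 Ω.

9708 Ω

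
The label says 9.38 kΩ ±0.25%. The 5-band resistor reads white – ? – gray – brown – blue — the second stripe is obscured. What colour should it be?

9380 Ω = 938 × 10^1.
The second band gives digit 3 of the significand, and 3 is orange.

orange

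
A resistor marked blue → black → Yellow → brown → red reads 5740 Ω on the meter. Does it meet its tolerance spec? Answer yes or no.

Blue → 6 (first significant figure)
Black → 0 (second significant figure)
Yellow → 4 (third significant figure)
Brown → ×10 multiplier
Red → ±2% tolerance
604 × 10 = 6040 Ω
Allowed range: 5919.2 Ω to 6160.8 Ω.
5740 Ω lies outside that range.

no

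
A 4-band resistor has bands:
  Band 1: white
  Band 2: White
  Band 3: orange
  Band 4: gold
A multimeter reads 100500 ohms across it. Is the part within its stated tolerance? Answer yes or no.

White → 9 (first significant figure)
White → 9 (second significant figure)
Orange → ×10^3 multiplier
Gold → ±5% tolerance
99 × 1000 = 99000 Ω
Allowed range: 94050 Ω to 103950 Ω.
100500 ohms lies inside that range.

yes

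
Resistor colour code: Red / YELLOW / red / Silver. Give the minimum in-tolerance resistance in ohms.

Red → 2 (first significant figure)
Yellow → 4 (second significant figure)
Red → ×10^2 multiplier
Silver → ±10% tolerance
24 × 100 = 2400 Ω
Minimum = 2400 × (1 − 10/100) = 2160 Ω.

2160 Ω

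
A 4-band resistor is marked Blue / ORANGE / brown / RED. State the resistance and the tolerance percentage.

630 Ω ±2%

Blue → 6 (first significant figure)
Orange → 3 (second significant figure)
Brown → ×10 multiplier
Red → ±2% tolerance
63 × 10 = 630 Ω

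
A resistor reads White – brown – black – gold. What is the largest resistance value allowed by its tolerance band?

White → 9 (first significant figure)
Brown → 1 (second significant figure)
Black → ×1 multiplier
Gold → ±5% tolerance
91 × 1 = 91 Ω
Largest = 91 × (1 + 5/100) = 95.55 Ω.

95.55 Ω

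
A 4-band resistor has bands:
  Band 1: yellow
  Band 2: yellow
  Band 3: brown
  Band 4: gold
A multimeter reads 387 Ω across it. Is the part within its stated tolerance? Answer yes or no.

no

Yellow → 4 (first significant figure)
Yellow → 4 (second significant figure)
Brown → ×10 multiplier
Gold → ±5% tolerance
44 × 10 = 440 Ω
Allowed range: 418 Ω to 462 Ω.
387 Ω lies outside that range.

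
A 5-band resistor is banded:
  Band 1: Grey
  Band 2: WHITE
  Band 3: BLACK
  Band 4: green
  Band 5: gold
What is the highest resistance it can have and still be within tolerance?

Grey → 8 (first significant figure)
White → 9 (second significant figure)
Black → 0 (third significant figure)
Green → ×10^5 multiplier
Gold → ±5% tolerance
890 × 100000 = 89000000 Ω
Highest = 89000000 × (1 + 5/100) = 93450000 Ω.

93450000 Ω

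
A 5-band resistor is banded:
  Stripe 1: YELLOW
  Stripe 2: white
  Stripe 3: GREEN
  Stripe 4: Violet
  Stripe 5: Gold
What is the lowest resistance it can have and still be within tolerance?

Yellow → 4 (first significant figure)
White → 9 (second significant figure)
Green → 5 (third significant figure)
Violet → ×10^7 multiplier
Gold → ±5% tolerance
495 × 10000000 = 4950000000 Ω
Lowest = 4950000000 × (1 − 5/100) = 4702500000 Ω.

4702500000 Ω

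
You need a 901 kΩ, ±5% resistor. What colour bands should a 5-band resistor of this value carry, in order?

901000 Ω = 901 × 10^3.
9 → white
0 → black
1 → brown
Multiplier 10^3 → orange.
±5% tolerance → gold.

white, black, brown, orange, gold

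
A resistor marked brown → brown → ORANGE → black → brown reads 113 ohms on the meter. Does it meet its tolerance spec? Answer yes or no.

yes

Brown → 1 (first significant figure)
Brown → 1 (second significant figure)
Orange → 3 (third significant figure)
Black → ×1 multiplier
Brown → ±1% tolerance
113 × 1 = 113 Ω
Allowed range: 111.87 Ω to 114.13 Ω.
113 ohms lies inside that range.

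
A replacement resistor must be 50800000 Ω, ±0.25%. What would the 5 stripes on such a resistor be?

50800000 Ω = 508 × 10^5.
5 → green
0 → black
8 → grey
Multiplier 10^5 → green.
±0.25% tolerance → blue.

green, black, grey, green, blue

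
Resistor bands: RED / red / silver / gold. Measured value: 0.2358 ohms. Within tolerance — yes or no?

no

Red → 2 (first significant figure)
Red → 2 (second significant figure)
Silver → ×0.01 multiplier
Gold → ±5% tolerance
22 × 0.01 = 0.22 Ω
Allowed range: 0.209 Ω to 0.231 Ω.
0.2358 ohms lies outside that range.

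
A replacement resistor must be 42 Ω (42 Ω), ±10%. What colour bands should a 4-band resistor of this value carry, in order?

42 Ω = 42 × 10^0.
4 → yellow
2 → red
Multiplier 10^0 → black.
±10% tolerance → silver.

yellow, red, black, silver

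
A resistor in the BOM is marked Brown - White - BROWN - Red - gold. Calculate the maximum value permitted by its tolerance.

Brown → 1 (first significant figure)
White → 9 (second significant figure)
Brown → 1 (third significant figure)
Red → ×10^2 multiplier
Gold → ±5% tolerance
191 × 100 = 19100 Ω
Maximum = 19100 × (1 + 5/100) = 20055 Ω.

20055 Ω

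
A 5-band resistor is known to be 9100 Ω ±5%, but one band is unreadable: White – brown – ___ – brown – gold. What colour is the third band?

9100 Ω = 910 × 10^1.
The third band gives digit 0 of the significand, and 0 is black.

black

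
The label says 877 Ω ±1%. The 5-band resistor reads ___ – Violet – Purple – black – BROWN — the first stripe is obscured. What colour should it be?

grey

877 Ω = 877 × 10^0.
The first band gives digit 8 of the significand, and 8 is grey.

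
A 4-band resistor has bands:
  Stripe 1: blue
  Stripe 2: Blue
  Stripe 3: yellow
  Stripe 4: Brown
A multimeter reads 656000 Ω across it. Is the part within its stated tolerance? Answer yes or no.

Blue → 6 (first significant figure)
Blue → 6 (second significant figure)
Yellow → ×10^4 multiplier
Brown → ±1% tolerance
66 × 10000 = 660000 Ω
Allowed range: 653400 Ω to 666600 Ω.
656000 Ω lies inside that range.

yes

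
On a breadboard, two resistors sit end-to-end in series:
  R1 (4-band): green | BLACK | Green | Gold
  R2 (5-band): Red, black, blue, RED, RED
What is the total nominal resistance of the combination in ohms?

R1: green, black → 50; green ×10^5 → 5000000 Ω.
R2: red, black, blue → 206; red ×10^2 → 20600 Ω.
Series: 5000000 + 20600 = 5020600 Ω.

5020600 Ω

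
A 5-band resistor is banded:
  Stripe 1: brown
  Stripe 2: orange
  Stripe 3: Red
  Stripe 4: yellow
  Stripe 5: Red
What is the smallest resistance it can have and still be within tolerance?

Brown → 1 (first significant figure)
Orange → 3 (second significant figure)
Red → 2 (third significant figure)
Yellow → ×10^4 multiplier
Red → ±2% tolerance
132 × 10000 = 1320000 Ω
Smallest = 1320000 × (1 − 2/100) = 1293600 Ω.

1293600 Ω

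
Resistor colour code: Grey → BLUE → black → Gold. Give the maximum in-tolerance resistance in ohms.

90.3 Ω

Grey → 8 (first significant figure)
Blue → 6 (second significant figure)
Black → ×1 multiplier
Gold → ±5% tolerance
86 × 1 = 86 Ω
Maximum = 86 × (1 + 5/100) = 90.3 Ω.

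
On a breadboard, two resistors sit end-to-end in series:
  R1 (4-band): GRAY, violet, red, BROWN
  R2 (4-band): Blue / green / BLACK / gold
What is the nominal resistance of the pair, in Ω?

R1: grey, violet → 87; red ×10^2 → 8700 Ω.
R2: blue, green → 65; black ×1 → 65 Ω.
Series: 8700 + 65 = 8765 Ω.

8765 Ω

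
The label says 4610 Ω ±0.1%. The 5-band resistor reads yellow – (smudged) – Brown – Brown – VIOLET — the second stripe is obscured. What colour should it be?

blue

4610 Ω = 461 × 10^1.
The second band gives digit 6 of the significand, and 6 is blue.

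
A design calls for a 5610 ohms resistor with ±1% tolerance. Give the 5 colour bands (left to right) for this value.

5610 Ω = 561 × 10^1.
5 → green
6 → blue
1 → brown
Multiplier 10^1 → brown.
±1% tolerance → brown.

green, blue, brown, brown, brown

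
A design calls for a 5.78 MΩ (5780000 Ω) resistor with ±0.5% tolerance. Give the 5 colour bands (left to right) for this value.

5780000 Ω = 578 × 10^4.
5 → green
7 → violet
8 → grey
Multiplier 10^4 → yellow.
±0.5% tolerance → green.

green, violet, grey, yellow, green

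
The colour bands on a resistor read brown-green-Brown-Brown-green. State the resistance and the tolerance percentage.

Brown → 1 (first significant figure)
Green → 5 (second significant figure)
Brown → 1 (third significant figure)
Brown → ×10 multiplier
Green → ±0.5% tolerance
151 × 10 = 1510 Ω

1510 Ω ±0.5%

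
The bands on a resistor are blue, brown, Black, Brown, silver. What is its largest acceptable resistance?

6710 Ω

Blue → 6 (first significant figure)
Brown → 1 (second significant figure)
Black → 0 (third significant figure)
Brown → ×10 multiplier
Silver → ±10% tolerance
610 × 10 = 6100 Ω
Largest = 6100 × (1 + 10/100) = 6710 Ω.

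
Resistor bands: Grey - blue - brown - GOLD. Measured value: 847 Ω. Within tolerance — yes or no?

yes

Grey → 8 (first significant figure)
Blue → 6 (second significant figure)
Brown → ×10 multiplier
Gold → ±5% tolerance
86 × 10 = 860 Ω
Allowed range: 817 Ω to 903 Ω.
847 Ω lies inside that range.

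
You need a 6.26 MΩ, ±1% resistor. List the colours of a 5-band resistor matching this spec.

blue, red, blue, yellow, brown

6260000 Ω = 626 × 10^4.
6 → blue
2 → red
6 → blue
Multiplier 10^4 → yellow.
±1% tolerance → brown.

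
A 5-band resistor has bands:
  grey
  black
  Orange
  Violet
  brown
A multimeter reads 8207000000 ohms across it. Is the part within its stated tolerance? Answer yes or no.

no

Grey → 8 (first significant figure)
Black → 0 (second significant figure)
Orange → 3 (third significant figure)
Violet → ×10^7 multiplier
Brown → ±1% tolerance
803 × 10000000 = 8030000000 Ω
Allowed range: 7949700000 Ω to 8110300000 Ω.
8207000000 ohms lies outside that range.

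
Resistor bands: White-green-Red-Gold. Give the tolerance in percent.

The last band, gold, is the tolerance band.
Gold corresponds to ±5%.

±5%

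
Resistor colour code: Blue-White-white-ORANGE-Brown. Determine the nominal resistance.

Blue → 6 (first significant figure)
White → 9 (second significant figure)
White → 9 (third significant figure)
Orange → ×10^3 multiplier
699 × 1000 = 699000 Ω

699000 Ω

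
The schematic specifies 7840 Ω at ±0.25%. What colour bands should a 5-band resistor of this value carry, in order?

violet, grey, yellow, brown, blue

7840 Ω = 784 × 10^1.
7 → violet
8 → grey
4 → yellow
Multiplier 10^1 → brown.
±0.25% tolerance → blue.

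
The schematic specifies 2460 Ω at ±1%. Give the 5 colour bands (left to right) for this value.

2460 Ω = 246 × 10^1.
2 → red
4 → yellow
6 → blue
Multiplier 10^1 → brown.
±1% tolerance → brown.

red, yellow, blue, brown, brown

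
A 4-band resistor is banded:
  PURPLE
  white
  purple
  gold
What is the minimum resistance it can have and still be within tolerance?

Violet → 7 (first significant figure)
White → 9 (second significant figure)
Violet → ×10^7 multiplier
Gold → ±5% tolerance
79 × 10000000 = 790000000 Ω
Minimum = 790000000 × (1 − 5/100) = 750500000 Ω.

750500000 Ω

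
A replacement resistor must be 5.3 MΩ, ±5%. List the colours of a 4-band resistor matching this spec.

green, orange, green, gold

5300000 Ω = 53 × 10^5.
5 → green
3 → orange
Multiplier 10^5 → green.
±5% tolerance → gold.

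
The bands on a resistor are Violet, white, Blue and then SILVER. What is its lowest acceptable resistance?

71100000 Ω

Violet → 7 (first significant figure)
White → 9 (second significant figure)
Blue → ×10^6 multiplier
Silver → ±10% tolerance
79 × 1000000 = 79000000 Ω
Lowest = 79000000 × (1 − 10/100) = 71100000 Ω.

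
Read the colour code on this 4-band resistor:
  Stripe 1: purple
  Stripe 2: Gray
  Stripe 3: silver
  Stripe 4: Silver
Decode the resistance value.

Violet → 7 (first significant figure)
Grey → 8 (second significant figure)
Silver → ×0.01 multiplier
78 × 0.01 = 0.78 Ω

0.78 Ω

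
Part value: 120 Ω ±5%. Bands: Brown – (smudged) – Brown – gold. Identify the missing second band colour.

red

120 Ω = 12 × 10^1.
The second band gives digit 2 of the significand, and 2 is red.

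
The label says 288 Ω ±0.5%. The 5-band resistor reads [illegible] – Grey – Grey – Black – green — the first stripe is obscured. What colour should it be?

red

288 Ω = 288 × 10^0.
The first band gives digit 2 of the significand, and 2 is red.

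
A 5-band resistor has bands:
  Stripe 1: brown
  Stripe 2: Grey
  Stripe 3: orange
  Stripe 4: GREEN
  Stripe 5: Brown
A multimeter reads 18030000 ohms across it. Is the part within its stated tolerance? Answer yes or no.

Brown → 1 (first significant figure)
Grey → 8 (second significant figure)
Orange → 3 (third significant figure)
Green → ×10^5 multiplier
Brown → ±1% tolerance
183 × 100000 = 18300000 Ω
Allowed range: 18117000 Ω to 18483000 Ω.
18030000 ohms lies outside that range.

no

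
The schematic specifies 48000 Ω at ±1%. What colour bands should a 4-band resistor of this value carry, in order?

48000 Ω = 48 × 10^3.
4 → yellow
8 → grey
Multiplier 10^3 → orange.
±1% tolerance → brown.

yellow, grey, orange, brown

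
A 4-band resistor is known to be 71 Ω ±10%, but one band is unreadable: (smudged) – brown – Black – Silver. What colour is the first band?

violet

71 Ω = 71 × 10^0.
The first band gives digit 7 of the significand, and 7 is violet.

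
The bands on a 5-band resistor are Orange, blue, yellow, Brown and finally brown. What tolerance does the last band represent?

The last band, brown, is the tolerance band.
Brown corresponds to ±1%.

±1%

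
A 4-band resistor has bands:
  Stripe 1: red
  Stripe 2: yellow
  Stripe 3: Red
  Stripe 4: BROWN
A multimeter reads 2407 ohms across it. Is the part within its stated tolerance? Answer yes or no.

yes

Red → 2 (first significant figure)
Yellow → 4 (second significant figure)
Red → ×10^2 multiplier
Brown → ±1% tolerance
24 × 100 = 2400 Ω
Allowed range: 2376 Ω to 2424 Ω.
2407 ohms lies inside that range.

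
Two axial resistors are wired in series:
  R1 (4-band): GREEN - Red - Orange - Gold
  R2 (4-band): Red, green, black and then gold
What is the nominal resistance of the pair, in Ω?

52025 Ω

R1: green, red → 52; orange ×10^3 → 52000 Ω.
R2: red, green → 25; black ×1 → 25 Ω.
Series: 52000 + 25 = 52025 Ω.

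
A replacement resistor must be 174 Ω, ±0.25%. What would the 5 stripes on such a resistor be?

brown, violet, yellow, black, blue

174 Ω = 174 × 10^0.
1 → brown
7 → violet
4 → yellow
Multiplier 10^0 → black.
±0.25% tolerance → blue.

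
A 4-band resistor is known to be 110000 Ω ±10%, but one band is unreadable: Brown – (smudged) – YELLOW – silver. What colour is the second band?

brown

110000 Ω = 11 × 10^4.
The second band gives digit 1 of the significand, and 1 is brown.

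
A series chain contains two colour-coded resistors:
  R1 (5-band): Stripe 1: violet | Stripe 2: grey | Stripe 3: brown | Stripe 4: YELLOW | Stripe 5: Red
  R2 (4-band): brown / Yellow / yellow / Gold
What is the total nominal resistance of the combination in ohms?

R1: violet, grey, brown → 781; yellow ×10^4 → 7810000 Ω.
R2: brown, yellow → 14; yellow ×10^4 → 140000 Ω.
Series: 7810000 + 140000 = 7950000 Ω.

7950000 Ω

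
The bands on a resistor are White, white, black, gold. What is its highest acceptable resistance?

White → 9 (first significant figure)
White → 9 (second significant figure)
Black → ×1 multiplier
Gold → ±5% tolerance
99 × 1 = 99 Ω
Highest = 99 × (1 + 5/100) = 103.95 Ω.

103.95 Ω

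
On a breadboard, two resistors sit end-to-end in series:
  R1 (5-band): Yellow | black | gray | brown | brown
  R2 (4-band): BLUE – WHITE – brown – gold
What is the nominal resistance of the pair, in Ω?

4770 Ω

R1: yellow, black, grey → 408; brown ×10 → 4080 Ω.
R2: blue, white → 69; brown ×10 → 690 Ω.
Series: 4080 + 690 = 4770 Ω.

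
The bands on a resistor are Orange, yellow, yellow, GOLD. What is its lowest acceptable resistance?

323000 Ω

Orange → 3 (first significant figure)
Yellow → 4 (second significant figure)
Yellow → ×10^4 multiplier
Gold → ±5% tolerance
34 × 10000 = 340000 Ω
Lowest = 340000 × (1 − 5/100) = 323000 Ω.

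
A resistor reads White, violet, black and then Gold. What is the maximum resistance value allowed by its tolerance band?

101.85 Ω

White → 9 (first significant figure)
Violet → 7 (second significant figure)
Black → ×1 multiplier
Gold → ±5% tolerance
97 × 1 = 97 Ω
Maximum = 97 × (1 + 5/100) = 101.85 Ω.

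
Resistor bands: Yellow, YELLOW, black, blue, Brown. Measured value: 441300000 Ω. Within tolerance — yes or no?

yes

Yellow → 4 (first significant figure)
Yellow → 4 (second significant figure)
Black → 0 (third significant figure)
Blue → ×10^6 multiplier
Brown → ±1% tolerance
440 × 1000000 = 440000000 Ω
Allowed range: 435600000 Ω to 444400000 Ω.
441300000 Ω lies inside that range.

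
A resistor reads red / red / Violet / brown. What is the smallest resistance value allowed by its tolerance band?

217800000 Ω

Red → 2 (first significant figure)
Red → 2 (second significant figure)
Violet → ×10^7 multiplier
Brown → ±1% tolerance
22 × 10000000 = 220000000 Ω
Smallest = 220000000 × (1 − 1/100) = 217800000 Ω.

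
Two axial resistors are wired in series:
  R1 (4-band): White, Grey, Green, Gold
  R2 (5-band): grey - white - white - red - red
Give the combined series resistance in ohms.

R1: white, grey → 98; green ×10^5 → 9800000 Ω.
R2: grey, white, white → 899; red ×10^2 → 89900 Ω.
Series: 9800000 + 89900 = 9889900 Ω.

9889900 Ω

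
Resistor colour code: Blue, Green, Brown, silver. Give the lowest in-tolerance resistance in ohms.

Blue → 6 (first significant figure)
Green → 5 (second significant figure)
Brown → ×10 multiplier
Silver → ±10% tolerance
65 × 10 = 650 Ω
Lowest = 650 × (1 − 10/100) = 585 Ω.

585 Ω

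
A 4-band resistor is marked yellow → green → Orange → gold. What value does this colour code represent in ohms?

Yellow → 4 (first significant figure)
Green → 5 (second significant figure)
Orange → ×10^3 multiplier
45 × 1000 = 45000 Ω

45000 Ω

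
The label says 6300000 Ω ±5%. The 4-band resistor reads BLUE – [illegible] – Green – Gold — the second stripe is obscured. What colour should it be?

orange

6300000 Ω = 63 × 10^5.
The second band gives digit 3 of the significand, and 3 is orange.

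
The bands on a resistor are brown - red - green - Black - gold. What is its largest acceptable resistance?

131.25 Ω

Brown → 1 (first significant figure)
Red → 2 (second significant figure)
Green → 5 (third significant figure)
Black → ×1 multiplier
Gold → ±5% tolerance
125 × 1 = 125 Ω
Largest = 125 × (1 + 5/100) = 131.25 Ω.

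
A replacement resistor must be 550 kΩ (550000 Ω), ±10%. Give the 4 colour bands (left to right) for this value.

550000 Ω = 55 × 10^4.
5 → green
5 → green
Multiplier 10^4 → yellow.
±10% tolerance → silver.

green, green, yellow, silver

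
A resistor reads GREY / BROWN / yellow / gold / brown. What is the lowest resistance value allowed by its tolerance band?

80.586 Ω

Grey → 8 (first significant figure)
Brown → 1 (second significant figure)
Yellow → 4 (third significant figure)
Gold → ×0.1 multiplier
Brown → ±1% tolerance
814 × 0.1 = 81.4 Ω
Lowest = 81.4 × (1 − 1/100) = 80.586 Ω.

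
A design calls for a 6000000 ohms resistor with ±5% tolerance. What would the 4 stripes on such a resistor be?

6000000 Ω = 60 × 10^5.
6 → blue
0 → black
Multiplier 10^5 → green.
±5% tolerance → gold.

blue, black, green, gold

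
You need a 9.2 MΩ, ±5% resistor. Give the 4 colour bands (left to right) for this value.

9200000 Ω = 92 × 10^5.
9 → white
2 → red
Multiplier 10^5 → green.
±5% tolerance → gold.

white, red, green, gold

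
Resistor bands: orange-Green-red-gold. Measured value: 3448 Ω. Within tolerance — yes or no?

Orange → 3 (first significant figure)
Green → 5 (second significant figure)
Red → ×10^2 multiplier
Gold → ±5% tolerance
35 × 100 = 3500 Ω
Allowed range: 3325 Ω to 3675 Ω.
3448 Ω lies inside that range.

yes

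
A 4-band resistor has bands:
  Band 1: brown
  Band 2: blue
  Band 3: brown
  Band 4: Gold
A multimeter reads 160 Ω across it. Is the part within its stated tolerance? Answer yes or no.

yes

Brown → 1 (first significant figure)
Blue → 6 (second significant figure)
Brown → ×10 multiplier
Gold → ±5% tolerance
16 × 10 = 160 Ω
Allowed range: 152 Ω to 168 Ω.
160 Ω lies inside that range.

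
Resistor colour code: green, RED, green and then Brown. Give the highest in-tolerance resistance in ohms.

Green → 5 (first significant figure)
Red → 2 (second significant figure)
Green → ×10^5 multiplier
Brown → ±1% tolerance
52 × 100000 = 5200000 Ω
Highest = 5200000 × (1 + 1/100) = 5252000 Ω.

5252000 Ω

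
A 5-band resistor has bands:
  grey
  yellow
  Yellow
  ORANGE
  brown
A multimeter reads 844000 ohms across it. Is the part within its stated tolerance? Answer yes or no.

yes

Grey → 8 (first significant figure)
Yellow → 4 (second significant figure)
Yellow → 4 (third significant figure)
Orange → ×10^3 multiplier
Brown → ±1% tolerance
844 × 1000 = 844000 Ω
Allowed range: 835560 Ω to 852440 Ω.
844000 ohms lies inside that range.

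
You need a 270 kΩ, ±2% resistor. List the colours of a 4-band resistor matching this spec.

red, violet, yellow, red

270000 Ω = 27 × 10^4.
2 → red
7 → violet
Multiplier 10^4 → yellow.
±2% tolerance → red.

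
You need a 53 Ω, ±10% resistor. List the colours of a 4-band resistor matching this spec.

green, orange, black, silver

53 Ω = 53 × 10^0.
5 → green
3 → orange
Multiplier 10^0 → black.
±10% tolerance → silver.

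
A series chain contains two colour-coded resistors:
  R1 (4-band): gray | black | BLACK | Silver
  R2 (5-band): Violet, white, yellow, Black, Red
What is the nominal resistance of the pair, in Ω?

R1: grey, black → 80; black ×1 → 80 Ω.
R2: violet, white, yellow → 794; black ×1 → 794 Ω.
Series: 80 + 794 = 874 Ω.

874 Ω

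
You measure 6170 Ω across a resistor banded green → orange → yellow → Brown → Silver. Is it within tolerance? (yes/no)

no

Green → 5 (first significant figure)
Orange → 3 (second significant figure)
Yellow → 4 (third significant figure)
Brown → ×10 multiplier
Silver → ±10% tolerance
534 × 10 = 5340 Ω
Allowed range: 4806 Ω to 5874 Ω.
6170 Ω lies outside that range.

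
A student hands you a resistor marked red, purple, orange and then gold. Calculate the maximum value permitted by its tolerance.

28350 Ω

Red → 2 (first significant figure)
Violet → 7 (second significant figure)
Orange → ×10^3 multiplier
Gold → ±5% tolerance
27 × 1000 = 27000 Ω
Maximum = 27000 × (1 + 5/100) = 28350 Ω.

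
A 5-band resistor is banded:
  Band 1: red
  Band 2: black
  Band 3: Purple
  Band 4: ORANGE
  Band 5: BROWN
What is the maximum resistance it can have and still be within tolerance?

Red → 2 (first significant figure)
Black → 0 (second significant figure)
Violet → 7 (third significant figure)
Orange → ×10^3 multiplier
Brown → ±1% tolerance
207 × 1000 = 207000 Ω
Maximum = 207000 × (1 + 1/100) = 209070 Ω.

209070 Ω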